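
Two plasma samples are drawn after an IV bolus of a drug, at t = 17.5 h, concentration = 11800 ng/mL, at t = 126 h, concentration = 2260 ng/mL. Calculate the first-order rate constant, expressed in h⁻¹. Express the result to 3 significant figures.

0.0152 h⁻¹

k = ln(C₁/C₂) / (t₂ − t₁) = ln(11800/2260) / (126 − 17.5)
  = 1.653 / 108.5 = 0.01524 h⁻¹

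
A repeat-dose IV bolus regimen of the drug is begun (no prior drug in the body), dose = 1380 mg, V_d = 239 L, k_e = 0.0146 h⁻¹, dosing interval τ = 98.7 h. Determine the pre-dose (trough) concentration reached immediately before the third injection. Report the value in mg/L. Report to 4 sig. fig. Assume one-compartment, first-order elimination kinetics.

1.690 mg/L

C₀ per dose = Dose / Vd = 1380 / 239 = 5.774 mg/L
Fraction remaining after one interval: r = e^(−kτ) = e^(−0.01460 × 98.7) = 0.2367
Before dose 3, 2 doses have been given (aged 1τ, 2τ).
C_trough = C₀ × (r + r²) = 5.774 × (0.2367 + 0.05603) = 1.690 mg/L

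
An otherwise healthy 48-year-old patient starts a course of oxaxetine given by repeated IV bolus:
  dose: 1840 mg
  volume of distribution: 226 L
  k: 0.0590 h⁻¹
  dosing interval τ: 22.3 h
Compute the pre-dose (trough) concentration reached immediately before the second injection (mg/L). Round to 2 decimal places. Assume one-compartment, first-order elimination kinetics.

C₀ per dose = Dose / Vd = 1840 / 226 = 8.142 mg/L
Fraction remaining after one interval: r = e^(−kτ) = e^(−0.05900 × 22.3) = 0.2683
Before dose 2, 1 dose has been given (aged 1τ).
C_trough = C₀ × r = 8.142 × 0.2683 = 2.184 mg/L

2.18 mg/L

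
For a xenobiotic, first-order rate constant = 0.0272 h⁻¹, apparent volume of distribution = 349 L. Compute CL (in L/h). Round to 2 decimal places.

CL = k × Vd = 0.0272 × 349 = 9.493 L/h

9.49 L/h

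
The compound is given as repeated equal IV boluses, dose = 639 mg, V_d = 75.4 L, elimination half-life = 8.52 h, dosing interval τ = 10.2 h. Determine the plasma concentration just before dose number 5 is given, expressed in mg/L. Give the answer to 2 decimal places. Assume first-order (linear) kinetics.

C₀ per dose = Dose / Vd = 639 / 75.4 = 8.475 mg/L
k = ln2 / t½ = 0.693147 / 8.52 = 0.08136 h⁻¹
Fraction remaining after one interval: r = e^(−kτ) = e^(−0.08136 × 10.2) = 0.4361
Before dose 5, 4 doses have been given (aged 1τ, 2τ, 3τ, 4τ).
C_trough = C₀ × (r + r² + … + r^4) = C₀ × r(1−r^4)/(1−r)
        = 8.475 × 0.4361 × (1 − 0.03617) / (1 − 0.4361) = 6.317 mg/L

6.32 mg/L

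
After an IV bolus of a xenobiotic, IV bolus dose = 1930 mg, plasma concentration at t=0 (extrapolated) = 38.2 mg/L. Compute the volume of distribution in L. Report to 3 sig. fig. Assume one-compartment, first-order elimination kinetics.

50.5 L

Vd = Dose / C₀ = 1930 / 38.2 = 50.52 L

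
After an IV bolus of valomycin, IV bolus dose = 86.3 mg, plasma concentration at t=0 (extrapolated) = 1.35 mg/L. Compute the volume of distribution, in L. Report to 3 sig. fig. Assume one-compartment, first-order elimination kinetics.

63.9 L

Vd = Dose / C₀ = 86.30 / 1.35 = 63.93 L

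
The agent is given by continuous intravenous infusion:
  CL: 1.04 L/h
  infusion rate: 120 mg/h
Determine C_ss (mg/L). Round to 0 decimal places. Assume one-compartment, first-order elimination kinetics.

115 mg/L

At steady state Css = R₀ / CL = 120 / 1.040 = 115.4 mg/L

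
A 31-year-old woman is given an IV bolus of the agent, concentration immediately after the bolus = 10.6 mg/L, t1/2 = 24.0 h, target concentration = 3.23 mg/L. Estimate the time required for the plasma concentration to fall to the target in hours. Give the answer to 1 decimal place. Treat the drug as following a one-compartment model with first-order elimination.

41.1 h

k = ln2 / t½ = 0.693147 / 24.0 = 0.02888 h⁻¹
t = ln(C₀ / C) / k = ln(10.60 / 3.23) / 0.02888
  = ln(3.282) / 0.02888 = 1.188 / 0.02888 = 41.14 h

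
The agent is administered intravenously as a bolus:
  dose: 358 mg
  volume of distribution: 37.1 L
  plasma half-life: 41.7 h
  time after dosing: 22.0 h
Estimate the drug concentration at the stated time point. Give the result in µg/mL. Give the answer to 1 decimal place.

C₀ = Dose / Vd = 358.0 / 37.1 = 9.650 mg/L
k = ln2 / t½ = 0.693147 / 41.7 = 0.01662 h⁻¹
C = C₀ · e^(−k·t) = 9.650 × e^(−0.01662 × 22.0)
  = 9.650 × 0.6938 = 6.695 mg/L
(6.695 mg/L = 6.695 µg/mL)

6.7 µg/mL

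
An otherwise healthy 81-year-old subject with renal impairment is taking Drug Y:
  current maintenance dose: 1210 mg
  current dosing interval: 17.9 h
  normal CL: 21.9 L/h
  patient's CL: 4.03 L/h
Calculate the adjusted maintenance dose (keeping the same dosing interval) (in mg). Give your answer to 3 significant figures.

To keep the same average steady-state level, dosing rate must scale with clearance.
CL ratio = 4.03 / 21.9 = 0.1840
New dose (same interval) = 1210 × 0.1840 = 222.6 mg

223 mg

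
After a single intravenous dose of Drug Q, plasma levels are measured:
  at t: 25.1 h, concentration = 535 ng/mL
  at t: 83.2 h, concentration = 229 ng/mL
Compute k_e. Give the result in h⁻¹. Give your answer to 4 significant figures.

0.01460 h⁻¹

k = ln(C₁/C₂) / (t₂ − t₁) = ln(535/229) / (83.2 − 25.1)
  = 0.8485 / 58.10 = 0.01460 h⁻¹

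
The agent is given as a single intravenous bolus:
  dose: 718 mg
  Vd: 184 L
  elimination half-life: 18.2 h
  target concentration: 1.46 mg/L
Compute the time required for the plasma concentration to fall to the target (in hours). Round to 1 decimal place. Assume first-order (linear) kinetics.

25.8 h

C₀ = Dose / Vd = 718.0 / 184 = 3.902 mg/L
k = ln2 / t½ = 0.693147 / 18.2 = 0.03809 h⁻¹
t = ln(C₀ / C) / k = ln(3.902 / 1.46) / 0.03809
  = ln(2.673) / 0.03809 = 0.9832 / 0.03809 = 25.81 h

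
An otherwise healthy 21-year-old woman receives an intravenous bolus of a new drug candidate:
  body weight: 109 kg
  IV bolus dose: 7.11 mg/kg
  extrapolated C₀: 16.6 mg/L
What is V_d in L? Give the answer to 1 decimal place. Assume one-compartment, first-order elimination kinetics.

46.7 L

Dose = 7.11 × 109 = 775.0 mg
Vd = Dose / C₀ = 775.0 / 16.6 = 46.69 L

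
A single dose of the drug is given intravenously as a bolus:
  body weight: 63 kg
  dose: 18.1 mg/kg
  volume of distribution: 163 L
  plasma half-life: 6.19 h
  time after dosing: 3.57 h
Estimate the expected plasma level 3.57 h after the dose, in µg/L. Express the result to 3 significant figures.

Total dose = 18.1 × 63 = 1140 mg
C₀ = Dose / Vd = 1140 / 163 = 6.994 mg/L
k = ln2 / t½ = 0.693147 / 6.19 = 0.1120 h⁻¹
C = C₀ · e^(−k·t) = 6.994 × e^(−0.1120 × 3.57)
  = 6.994 × 0.6704 = 4.689 mg/L
Convert: 4.689 mg/L × 1000 = 4689 µg/L

4690 µg/L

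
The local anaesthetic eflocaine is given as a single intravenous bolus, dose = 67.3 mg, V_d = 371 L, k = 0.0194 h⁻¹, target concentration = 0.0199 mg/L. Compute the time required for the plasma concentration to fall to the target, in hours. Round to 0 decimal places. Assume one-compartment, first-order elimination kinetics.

114 h

C₀ = Dose / Vd = 67.30 / 371 = 0.1814 mg/L
t = ln(C₀ / C) / k = ln(0.1814 / 0.0199) / 0.01940
  = ln(9.116) / 0.01940 = 2.210 / 0.01940 = 113.9 h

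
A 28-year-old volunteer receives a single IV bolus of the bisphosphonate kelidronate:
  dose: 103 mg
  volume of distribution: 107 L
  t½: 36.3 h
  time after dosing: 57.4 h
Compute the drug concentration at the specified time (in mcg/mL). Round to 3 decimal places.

0.322 mcg/mL

C₀ = Dose / Vd = 103.0 / 107 = 0.9626 mg/L
k = ln2 / t½ = 0.693147 / 36.3 = 0.01909 h⁻¹
C = C₀ · e^(−k·t) = 0.9626 × e^(−0.01909 × 57.4)
  = 0.9626 × 0.3343 = 0.3218 mg/L
(0.3218 mg/L = 0.3218 mcg/mL)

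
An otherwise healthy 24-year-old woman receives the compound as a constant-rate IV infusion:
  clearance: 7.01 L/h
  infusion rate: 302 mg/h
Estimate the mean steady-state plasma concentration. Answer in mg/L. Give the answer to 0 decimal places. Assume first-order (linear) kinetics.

43 mg/L

At steady state Css = R₀ / CL = 302 / 7.010 = 43.08 mg/L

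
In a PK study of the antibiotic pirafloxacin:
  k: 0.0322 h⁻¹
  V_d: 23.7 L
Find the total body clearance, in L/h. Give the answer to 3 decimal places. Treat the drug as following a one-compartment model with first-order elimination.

0.763 L/h

CL = k × Vd = 0.0322 × 23.7 = 0.7631 L/h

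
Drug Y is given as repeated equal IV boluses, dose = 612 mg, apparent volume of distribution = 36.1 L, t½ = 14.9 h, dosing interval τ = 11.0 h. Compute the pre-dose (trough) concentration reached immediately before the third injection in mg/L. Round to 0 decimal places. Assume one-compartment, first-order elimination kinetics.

16 mg/L

C₀ per dose = Dose / Vd = 612 / 36.1 = 16.95 mg/L
k = ln2 / t½ = 0.693147 / 14.9 = 0.04652 h⁻¹
Fraction remaining after one interval: r = e^(−kτ) = e^(−0.04652 × 11.0) = 0.5995
Before dose 3, 2 doses have been given (aged 1τ, 2τ).
C_trough = C₀ × (r + r²) = 16.95 × (0.5995 + 0.3594) = 16.25 mg/L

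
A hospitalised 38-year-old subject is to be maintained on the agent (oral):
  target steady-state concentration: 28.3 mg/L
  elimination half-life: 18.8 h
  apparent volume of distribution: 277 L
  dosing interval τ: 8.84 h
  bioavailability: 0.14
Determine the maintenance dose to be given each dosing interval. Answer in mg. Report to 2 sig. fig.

18000 mg

k = ln2 / t½ = 0.693147 / 18.8 = 0.03687 h⁻¹
CL = k × Vd = 0.03687 × 277 = 10.21 L/h
At steady state, F × (Dose/τ) = Css × CL.
Dose = Css × CL × τ / F = 28.3 × 10.21 × 8.84 / 0.14 = 18240 mg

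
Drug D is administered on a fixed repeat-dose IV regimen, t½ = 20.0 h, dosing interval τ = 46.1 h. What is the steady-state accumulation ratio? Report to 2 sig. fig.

1.3

k = ln2 / t½ = 0.693147 / 20.0 = 0.03466 h⁻¹
e^(−kτ) = e^(−0.03466 × 46.1) = 0.2023
Accumulation ratio R = 1 / (1 − e^(−kτ)) = 1 / (1 − 0.2023) = 1.254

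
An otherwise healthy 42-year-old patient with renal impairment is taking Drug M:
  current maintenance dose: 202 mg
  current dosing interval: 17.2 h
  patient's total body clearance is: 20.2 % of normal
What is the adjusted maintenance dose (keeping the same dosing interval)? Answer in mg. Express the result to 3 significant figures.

To keep the same average steady-state level, dosing rate must scale with clearance.
CL ratio = 20.2 / 100 = 0.2020
New dose (same interval) = 202 × 0.2020 = 40.80 mg

40.8 mg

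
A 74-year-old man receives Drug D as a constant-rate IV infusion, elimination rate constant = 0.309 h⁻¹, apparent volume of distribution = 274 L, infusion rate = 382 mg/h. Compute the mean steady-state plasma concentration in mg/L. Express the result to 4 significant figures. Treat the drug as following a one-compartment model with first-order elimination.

4.512 mg/L

CL = k × Vd = 0.3090 × 274 = 84.67 L/h
At steady state Css = R₀ / CL = 382 / 84.67 = 4.512 mg/L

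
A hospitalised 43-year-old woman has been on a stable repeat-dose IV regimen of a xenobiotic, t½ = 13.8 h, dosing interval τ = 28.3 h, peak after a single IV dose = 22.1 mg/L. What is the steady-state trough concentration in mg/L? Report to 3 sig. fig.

7.03 mg/L

k = ln2 / t½ = 0.693147 / 13.8 = 0.05023 h⁻¹
e^(−kτ) = e^(−0.05023 × 28.3) = 0.2413
Accumulation ratio R = 1 / (1 − e^(−kτ)) = 1 / (1 − 0.2413) = 1.318
Steady-state trough = C₀ × R × e^(−kτ) = 22.1 × 1.318 × 0.2413 = 7.029 mg/L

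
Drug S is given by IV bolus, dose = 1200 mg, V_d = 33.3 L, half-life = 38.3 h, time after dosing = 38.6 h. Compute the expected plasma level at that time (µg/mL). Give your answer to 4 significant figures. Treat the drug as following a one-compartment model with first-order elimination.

C₀ = Dose / Vd = 1200 / 33.3 = 36.04 mg/L
k = ln2 / t½ = 0.693147 / 38.3 = 0.01810 h⁻¹
C = C₀ · e^(−k·t) = 36.04 × e^(−0.01810 × 38.6)
  = 36.04 × 0.4973 = 17.92 mg/L
(17.92 mg/L = 17.92 µg/mL)

17.92 µg/mL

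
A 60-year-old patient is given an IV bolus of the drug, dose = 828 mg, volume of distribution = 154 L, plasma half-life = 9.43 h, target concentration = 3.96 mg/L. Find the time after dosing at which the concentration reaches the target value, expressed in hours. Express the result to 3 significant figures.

C₀ = Dose / Vd = 828.0 / 154 = 5.377 mg/L
k = ln2 / t½ = 0.693147 / 9.43 = 0.07350 h⁻¹
t = ln(C₀ / C) / k = ln(5.377 / 3.96) / 0.07350
  = ln(1.358) / 0.07350 = 0.3060 / 0.07350 = 4.163 h

4.16 h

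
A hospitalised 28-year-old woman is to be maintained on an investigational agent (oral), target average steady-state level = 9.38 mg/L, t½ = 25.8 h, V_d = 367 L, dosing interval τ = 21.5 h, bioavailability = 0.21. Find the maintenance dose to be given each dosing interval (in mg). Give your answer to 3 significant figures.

9470 mg

k = ln2 / t½ = 0.693147 / 25.8 = 0.02687 h⁻¹
CL = k × Vd = 0.02687 × 367 = 9.861 L/h
At steady state, F × (Dose/τ) = Css × CL.
Dose = Css × CL × τ / F = 9.38 × 9.861 × 21.5 / 0.21 = 9470 mg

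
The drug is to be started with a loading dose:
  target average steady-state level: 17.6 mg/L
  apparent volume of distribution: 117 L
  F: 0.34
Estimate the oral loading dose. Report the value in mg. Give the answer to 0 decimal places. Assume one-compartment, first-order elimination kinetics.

6056 mg

LD = Css × Vd / F = 17.6 × 117 / 0.34 = 6056 mg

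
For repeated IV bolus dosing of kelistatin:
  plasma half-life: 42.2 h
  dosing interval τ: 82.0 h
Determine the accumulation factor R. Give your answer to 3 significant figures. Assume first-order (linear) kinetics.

k = ln2 / t½ = 0.693147 / 42.2 = 0.01643 h⁻¹
e^(−kτ) = e^(−0.01643 × 82.0) = 0.2600
Accumulation ratio R = 1 / (1 − e^(−kτ)) = 1 / (1 − 0.2600) = 1.351

1.35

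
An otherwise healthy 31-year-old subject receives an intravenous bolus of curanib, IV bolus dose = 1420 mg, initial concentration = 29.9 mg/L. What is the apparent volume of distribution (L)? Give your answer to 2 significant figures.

Vd = Dose / C₀ = 1420 / 29.9 = 47.49 L

47 L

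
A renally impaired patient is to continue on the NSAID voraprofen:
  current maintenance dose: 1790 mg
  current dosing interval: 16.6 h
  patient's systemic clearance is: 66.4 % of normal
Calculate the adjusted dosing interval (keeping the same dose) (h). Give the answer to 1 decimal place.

25.0 h

To keep the same average steady-state level, dosing rate must scale with clearance.
CL ratio = 66.4 / 100 = 0.6640
New interval (same dose) = 16.6 / 0.6640 = 25.00 h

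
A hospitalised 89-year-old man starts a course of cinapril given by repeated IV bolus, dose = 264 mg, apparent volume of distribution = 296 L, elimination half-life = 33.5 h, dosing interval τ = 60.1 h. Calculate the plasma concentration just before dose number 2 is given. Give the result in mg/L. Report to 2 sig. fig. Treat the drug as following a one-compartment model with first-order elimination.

0.26 mg/L

C₀ per dose = Dose / Vd = 264 / 296 = 0.8919 mg/L
k = ln2 / t½ = 0.693147 / 33.5 = 0.02069 h⁻¹
Fraction remaining after one interval: r = e^(−kτ) = e^(−0.02069 × 60.1) = 0.2884
Before dose 2, 1 dose has been given (aged 1τ).
C_trough = C₀ × r = 0.8919 × 0.2884 = 0.2572 mg/L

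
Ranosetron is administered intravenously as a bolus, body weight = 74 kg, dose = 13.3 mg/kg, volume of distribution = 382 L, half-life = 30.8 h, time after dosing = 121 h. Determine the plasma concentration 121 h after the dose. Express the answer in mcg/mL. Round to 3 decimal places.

Total dose = 13.3 × 74 = 984.2 mg
C₀ = Dose / Vd = 984.2 / 382 = 2.576 mg/L
k = ln2 / t½ = 0.693147 / 30.8 = 0.02250 h⁻¹
C = C₀ · e^(−k·t) = 2.576 × e^(−0.02250 × 121)
  = 2.576 × 0.06571 = 0.1693 mg/L
(0.1693 mg/L = 0.1693 mcg/mL)

0.169 mcg/mL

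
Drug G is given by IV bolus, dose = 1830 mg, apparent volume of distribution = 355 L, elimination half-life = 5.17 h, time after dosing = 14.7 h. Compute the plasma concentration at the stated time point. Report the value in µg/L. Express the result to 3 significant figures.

718 µg/L

C₀ = Dose / Vd = 1830 / 355 = 5.155 mg/L
k = ln2 / t½ = 0.693147 / 5.17 = 0.1341 h⁻¹
C = C₀ · e^(−k·t) = 5.155 × e^(−0.1341 × 14.7)
  = 5.155 × 0.1393 = 0.7181 mg/L
Convert: 0.7181 mg/L × 1000 = 718.1 µg/L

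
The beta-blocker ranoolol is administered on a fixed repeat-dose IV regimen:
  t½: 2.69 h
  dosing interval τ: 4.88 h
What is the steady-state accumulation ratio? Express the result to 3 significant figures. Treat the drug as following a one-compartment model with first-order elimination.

k = ln2 / t½ = 0.693147 / 2.69 = 0.2577 h⁻¹
e^(−kτ) = e^(−0.2577 × 4.88) = 0.2843
Accumulation ratio R = 1 / (1 − e^(−kτ)) = 1 / (1 − 0.2843) = 1.397

1.40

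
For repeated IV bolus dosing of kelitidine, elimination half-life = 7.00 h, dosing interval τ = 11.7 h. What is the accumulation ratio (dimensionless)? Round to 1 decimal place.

k = ln2 / t½ = 0.693147 / 7.00 = 0.09902 h⁻¹
e^(−kτ) = e^(−0.09902 × 11.7) = 0.3139
Accumulation ratio R = 1 / (1 − e^(−kτ)) = 1 / (1 − 0.3139) = 1.458

1.5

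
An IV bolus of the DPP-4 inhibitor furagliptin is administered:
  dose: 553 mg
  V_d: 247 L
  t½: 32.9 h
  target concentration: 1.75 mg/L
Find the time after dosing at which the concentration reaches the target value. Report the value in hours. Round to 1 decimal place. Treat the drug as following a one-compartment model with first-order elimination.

11.7 h

C₀ = Dose / Vd = 553.0 / 247 = 2.239 mg/L
k = ln2 / t½ = 0.693147 / 32.9 = 0.02107 h⁻¹
t = ln(C₀ / C) / k = ln(2.239 / 1.75) / 0.02107
  = ln(1.279) / 0.02107 = 0.2461 / 0.02107 = 11.68 h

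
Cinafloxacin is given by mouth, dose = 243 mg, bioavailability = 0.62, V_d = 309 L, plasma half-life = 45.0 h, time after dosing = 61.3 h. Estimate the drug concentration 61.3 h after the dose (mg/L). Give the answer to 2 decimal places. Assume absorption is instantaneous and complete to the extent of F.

Amount reaching circulation = F × Dose = 0.62 × 243.0 = 150.7 mg
C₀ = F·Dose / Vd = 150.7 / 309 = 0.4877 mg/L
k = ln2 / t½ = 0.693147 / 45.0 = 0.01540 h⁻¹
C = C₀ · e^(−k·t) = 0.4877 × e^(−0.01540 × 61.3)
  = 0.4877 × 0.3891 = 0.1898 mg/L

0.19 mg/L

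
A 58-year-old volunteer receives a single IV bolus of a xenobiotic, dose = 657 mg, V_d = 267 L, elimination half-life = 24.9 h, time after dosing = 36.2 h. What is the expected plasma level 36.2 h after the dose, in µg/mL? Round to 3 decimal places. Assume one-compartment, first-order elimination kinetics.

C₀ = Dose / Vd = 657.0 / 267 = 2.461 mg/L
k = ln2 / t½ = 0.693147 / 24.9 = 0.02784 h⁻¹
C = C₀ · e^(−k·t) = 2.461 × e^(−0.02784 × 36.2)
  = 2.461 × 0.3650 = 0.8983 mg/L
(0.8983 mg/L = 0.8983 µg/mL)

0.898 µg/mL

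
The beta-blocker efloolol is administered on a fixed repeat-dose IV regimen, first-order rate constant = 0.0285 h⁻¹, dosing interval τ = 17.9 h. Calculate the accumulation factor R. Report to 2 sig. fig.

2.5

e^(−kτ) = e^(−0.02850 × 17.9) = 0.6004
Accumulation ratio R = 1 / (1 − e^(−kτ)) = 1 / (1 − 0.6004) = 2.503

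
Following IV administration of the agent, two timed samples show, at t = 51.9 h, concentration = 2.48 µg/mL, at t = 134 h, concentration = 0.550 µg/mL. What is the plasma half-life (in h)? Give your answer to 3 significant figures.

37.8 h

k = ln(C₁/C₂) / (t₂ − t₁) = ln(2.48/0.550) / (134 − 51.9)
  = 1.506 / 82.10 = 0.01834 h⁻¹
t½ = ln2 / k = 0.693147 / 0.01834 = 37.79 h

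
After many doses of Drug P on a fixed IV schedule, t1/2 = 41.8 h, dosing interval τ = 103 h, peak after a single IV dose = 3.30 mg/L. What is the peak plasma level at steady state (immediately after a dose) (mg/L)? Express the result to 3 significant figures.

k = ln2 / t½ = 0.693147 / 41.8 = 0.01658 h⁻¹
e^(−kτ) = e^(−0.01658 × 103) = 0.1813
Accumulation ratio R = 1 / (1 − e^(−kτ)) = 1 / (1 − 0.1813) = 1.221
Steady-state peak = C₀ × R = 3.30 × 1.221 = 4.029 mg/L

4.03 mg/L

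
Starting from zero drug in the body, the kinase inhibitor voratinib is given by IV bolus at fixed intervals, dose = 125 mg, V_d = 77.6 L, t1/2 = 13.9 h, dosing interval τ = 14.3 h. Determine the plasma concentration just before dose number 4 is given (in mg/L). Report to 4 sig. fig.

C₀ per dose = Dose / Vd = 125 / 77.6 = 1.611 mg/L
k = ln2 / t½ = 0.693147 / 13.9 = 0.04987 h⁻¹
Fraction remaining after one interval: r = e^(−kτ) = e^(−0.04987 × 14.3) = 0.4901
Before dose 4, 3 doses have been given (aged 1τ, 2τ, 3τ).
C_trough = C₀ × (r + r² + … + r^3) = C₀ × r(1−r^3)/(1−r)
        = 1.611 × 0.4901 × (1 − 0.1177) / (1 − 0.4901) = 1.366 mg/L

1.366 mg/L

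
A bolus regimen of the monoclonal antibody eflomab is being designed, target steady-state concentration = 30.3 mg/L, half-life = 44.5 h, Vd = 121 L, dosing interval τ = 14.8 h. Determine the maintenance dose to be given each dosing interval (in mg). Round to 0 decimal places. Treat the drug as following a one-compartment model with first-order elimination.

k = ln2 / t½ = 0.693147 / 44.5 = 0.01558 h⁻¹
CL = k × Vd = 0.01558 × 121 = 1.885 L/h
At steady state, Dose/τ = Css × CL.
Dose = Css × CL × τ = 30.3 × 1.885 × 14.8 = 845.3 mg

845 mg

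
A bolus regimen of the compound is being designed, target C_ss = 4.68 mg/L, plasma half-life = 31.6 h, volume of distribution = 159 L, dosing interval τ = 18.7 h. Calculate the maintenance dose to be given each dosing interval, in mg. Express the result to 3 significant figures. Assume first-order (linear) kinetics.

305 mg

k = ln2 / t½ = 0.693147 / 31.6 = 0.02194 h⁻¹
CL = k × Vd = 0.02194 × 159 = 3.488 L/h
At steady state, Dose/τ = Css × CL.
Dose = Css × CL × τ = 4.68 × 3.488 × 18.7 = 305.3 mg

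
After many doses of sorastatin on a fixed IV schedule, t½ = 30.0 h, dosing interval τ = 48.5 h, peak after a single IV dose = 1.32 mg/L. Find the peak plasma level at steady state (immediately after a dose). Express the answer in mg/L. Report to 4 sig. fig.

1.959 mg/L

k = ln2 / t½ = 0.693147 / 30.0 = 0.02310 h⁻¹
e^(−kτ) = e^(−0.02310 × 48.5) = 0.3262
Accumulation ratio R = 1 / (1 − e^(−kτ)) = 1 / (1 − 0.3262) = 1.484
Steady-state peak = C₀ × R = 1.32 × 1.484 = 1.959 mg/L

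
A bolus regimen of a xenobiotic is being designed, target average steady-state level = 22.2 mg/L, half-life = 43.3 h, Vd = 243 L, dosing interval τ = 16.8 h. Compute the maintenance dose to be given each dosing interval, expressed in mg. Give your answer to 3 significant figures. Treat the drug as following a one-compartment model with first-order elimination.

k = ln2 / t½ = 0.693147 / 43.3 = 0.01601 h⁻¹
CL = k × Vd = 0.01601 × 243 = 3.890 L/h
At steady state, Dose/τ = Css × CL.
Dose = Css × CL × τ = 22.2 × 3.890 × 16.8 = 1451 mg

1450 mg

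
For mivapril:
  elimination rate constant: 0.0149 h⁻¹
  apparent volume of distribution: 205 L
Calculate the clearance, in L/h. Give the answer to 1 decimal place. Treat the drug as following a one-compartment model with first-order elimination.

CL = k × Vd = 0.0149 × 205 = 3.055 L/h

3.1 L/h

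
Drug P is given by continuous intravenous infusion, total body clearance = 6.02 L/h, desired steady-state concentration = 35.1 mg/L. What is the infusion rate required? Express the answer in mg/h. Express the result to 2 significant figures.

At steady state, infusion rate R₀ = Css × CL = 35.1 × 6.020 = 211.3 mg/h

210 mg/h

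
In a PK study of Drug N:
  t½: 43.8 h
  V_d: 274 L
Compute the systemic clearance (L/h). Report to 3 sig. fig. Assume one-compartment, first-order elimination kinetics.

k = ln2 / t½ = 0.693147 / 43.8 = 0.01583 h⁻¹
CL = k × Vd = 0.01583 × 274 = 4.337 L/h

4.34 L/h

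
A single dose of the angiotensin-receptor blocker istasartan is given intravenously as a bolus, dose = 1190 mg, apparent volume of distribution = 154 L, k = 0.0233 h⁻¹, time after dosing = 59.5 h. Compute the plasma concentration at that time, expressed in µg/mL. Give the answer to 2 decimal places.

1.93 µg/mL

C₀ = Dose / Vd = 1190 / 154 = 7.727 mg/L
C = C₀ · e^(−k·t) = 7.727 × e^(−0.02330 × 59.5)
  = 7.727 × 0.2500 = 1.932 mg/L
(1.932 mg/L = 1.932 µg/mL)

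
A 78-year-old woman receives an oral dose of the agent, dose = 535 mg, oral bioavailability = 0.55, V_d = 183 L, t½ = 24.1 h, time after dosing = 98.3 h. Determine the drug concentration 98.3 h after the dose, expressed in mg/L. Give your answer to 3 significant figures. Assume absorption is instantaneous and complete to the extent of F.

0.0952 mg/L

Amount reaching circulation = F × Dose = 0.55 × 535.0 = 294.3 mg
C₀ = F·Dose / Vd = 294.3 / 183 = 1.608 mg/L
k = ln2 / t½ = 0.693147 / 24.1 = 0.02876 h⁻¹
C = C₀ · e^(−k·t) = 1.608 × e^(−0.02876 × 98.3)
  = 1.608 × 0.05918 = 0.09516 mg/L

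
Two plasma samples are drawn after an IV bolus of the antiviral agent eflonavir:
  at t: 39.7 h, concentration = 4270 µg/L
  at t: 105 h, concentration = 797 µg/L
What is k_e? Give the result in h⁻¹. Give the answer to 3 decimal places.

k = ln(C₁/C₂) / (t₂ − t₁) = ln(4270/797) / (105 − 39.7)
  = 1.679 / 65.30 = 0.02571 h⁻¹

0.026 h⁻¹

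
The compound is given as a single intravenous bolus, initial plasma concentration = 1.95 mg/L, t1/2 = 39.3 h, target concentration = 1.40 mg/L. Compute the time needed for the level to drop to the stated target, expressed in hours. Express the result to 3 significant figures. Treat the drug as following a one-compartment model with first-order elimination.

k = ln2 / t½ = 0.693147 / 39.3 = 0.01764 h⁻¹
t = ln(C₀ / C) / k = ln(1.950 / 1.40) / 0.01764
  = ln(1.393) / 0.01764 = 0.3315 / 0.01764 = 18.79 h

18.8 h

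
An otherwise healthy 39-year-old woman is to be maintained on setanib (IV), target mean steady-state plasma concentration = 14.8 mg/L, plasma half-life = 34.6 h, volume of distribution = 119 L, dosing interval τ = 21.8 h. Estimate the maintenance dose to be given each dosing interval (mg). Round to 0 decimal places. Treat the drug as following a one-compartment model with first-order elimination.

769 mg

k = ln2 / t½ = 0.693147 / 34.6 = 0.02003 h⁻¹
CL = k × Vd = 0.02003 × 119 = 2.384 L/h
At steady state, Dose/τ = Css × CL.
Dose = Css × CL × τ = 14.8 × 2.384 × 21.8 = 769.2 mg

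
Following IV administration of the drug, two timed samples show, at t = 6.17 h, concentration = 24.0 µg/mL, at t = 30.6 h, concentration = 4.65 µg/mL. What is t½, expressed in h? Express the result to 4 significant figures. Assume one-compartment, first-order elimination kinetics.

k = ln(C₁/C₂) / (t₂ − t₁) = ln(24.0/4.65) / (30.6 − 6.17)
  = 1.641 / 24.43 = 0.06717 h⁻¹
t½ = ln2 / k = 0.693147 / 0.06717 = 10.32 h

10.32 h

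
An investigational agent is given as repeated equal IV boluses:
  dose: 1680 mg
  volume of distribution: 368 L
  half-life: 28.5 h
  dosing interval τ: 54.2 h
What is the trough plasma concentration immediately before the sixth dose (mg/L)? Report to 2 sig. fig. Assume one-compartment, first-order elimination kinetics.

C₀ per dose = Dose / Vd = 1680 / 368 = 4.565 mg/L
k = ln2 / t½ = 0.693147 / 28.5 = 0.02432 h⁻¹
Fraction remaining after one interval: r = e^(−kτ) = e^(−0.02432 × 54.2) = 0.2676
Before dose 6, 5 doses have been given (aged 1τ, 2τ, 3τ, 4τ, 5τ).
C_trough = C₀ × (r + r² + … + r^5) = C₀ × r(1−r^5)/(1−r)
        = 4.565 × 0.2676 × (1 − 0.001372) / (1 − 0.2676) = 1.666 mg/L

1.7 mg/L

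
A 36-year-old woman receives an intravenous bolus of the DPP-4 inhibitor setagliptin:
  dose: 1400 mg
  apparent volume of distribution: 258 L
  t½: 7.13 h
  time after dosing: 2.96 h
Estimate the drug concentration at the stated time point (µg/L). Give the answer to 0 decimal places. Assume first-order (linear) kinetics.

4069 µg/L

C₀ = Dose / Vd = 1400 / 258 = 5.426 mg/L
k = ln2 / t½ = 0.693147 / 7.13 = 0.09722 h⁻¹
C = C₀ · e^(−k·t) = 5.426 × e^(−0.09722 × 2.96)
  = 5.426 × 0.7499 = 4.069 mg/L
Convert: 4.069 mg/L × 1000 = 4069 µg/L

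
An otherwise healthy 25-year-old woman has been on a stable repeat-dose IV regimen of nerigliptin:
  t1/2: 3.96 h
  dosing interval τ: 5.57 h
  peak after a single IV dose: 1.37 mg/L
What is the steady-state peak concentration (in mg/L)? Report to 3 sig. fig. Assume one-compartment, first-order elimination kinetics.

2.20 mg/L

k = ln2 / t½ = 0.693147 / 3.96 = 0.1750 h⁻¹
e^(−kτ) = e^(−0.1750 × 5.57) = 0.3773
Accumulation ratio R = 1 / (1 − e^(−kτ)) = 1 / (1 − 0.3773) = 1.606
Steady-state peak = C₀ × R = 1.37 × 1.606 = 2.200 mg/L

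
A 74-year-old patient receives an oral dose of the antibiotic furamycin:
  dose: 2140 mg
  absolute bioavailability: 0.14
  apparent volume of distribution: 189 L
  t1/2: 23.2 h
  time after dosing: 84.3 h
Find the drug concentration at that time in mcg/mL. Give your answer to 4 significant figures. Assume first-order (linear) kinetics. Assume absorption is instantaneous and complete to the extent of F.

0.1277 mcg/mL

Amount reaching circulation = F × Dose = 0.14 × 2140 = 299.6 mg
C₀ = F·Dose / Vd = 299.6 / 189 = 1.585 mg/L
k = ln2 / t½ = 0.693147 / 23.2 = 0.02988 h⁻¹
C = C₀ · e^(−k·t) = 1.585 × e^(−0.02988 × 84.3)
  = 1.585 × 0.08055 = 0.1277 mg/L
(0.1277 mg/L = 0.1277 mcg/mL)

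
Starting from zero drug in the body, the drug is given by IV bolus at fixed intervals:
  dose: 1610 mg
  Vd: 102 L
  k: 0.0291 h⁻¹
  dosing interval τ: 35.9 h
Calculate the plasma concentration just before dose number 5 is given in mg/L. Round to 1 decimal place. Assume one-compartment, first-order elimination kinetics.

8.4 mg/L

C₀ per dose = Dose / Vd = 1610 / 102 = 15.78 mg/L
Fraction remaining after one interval: r = e^(−kτ) = e^(−0.02910 × 35.9) = 0.3518
Before dose 5, 4 doses have been given (aged 1τ, 2τ, 3τ, 4τ).
C_trough = C₀ × (r + r² + … + r^4) = C₀ × r(1−r^4)/(1−r)
        = 15.78 × 0.3518 × (1 − 0.01532) / (1 − 0.3518) = 8.433 mg/L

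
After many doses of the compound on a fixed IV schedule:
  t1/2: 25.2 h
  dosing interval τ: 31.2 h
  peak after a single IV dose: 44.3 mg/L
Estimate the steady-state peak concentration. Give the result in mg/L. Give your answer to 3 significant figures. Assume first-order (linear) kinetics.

k = ln2 / t½ = 0.693147 / 25.2 = 0.02751 h⁻¹
e^(−kτ) = e^(−0.02751 × 31.2) = 0.4239
Accumulation ratio R = 1 / (1 − e^(−kτ)) = 1 / (1 − 0.4239) = 1.736
Steady-state peak = C₀ × R = 44.3 × 1.736 = 76.90 mg/L

76.9 mg/L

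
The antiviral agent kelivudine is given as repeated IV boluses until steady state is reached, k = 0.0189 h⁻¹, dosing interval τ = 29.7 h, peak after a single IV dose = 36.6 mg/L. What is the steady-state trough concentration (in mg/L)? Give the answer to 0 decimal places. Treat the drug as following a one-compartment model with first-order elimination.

49 mg/L

e^(−kτ) = e^(−0.01890 × 29.7) = 0.5704
Accumulation ratio R = 1 / (1 − e^(−kτ)) = 1 / (1 − 0.5704) = 2.328
Steady-state trough = C₀ × R × e^(−kτ) = 36.6 × 2.328 × 0.5704 = 48.60 mg/L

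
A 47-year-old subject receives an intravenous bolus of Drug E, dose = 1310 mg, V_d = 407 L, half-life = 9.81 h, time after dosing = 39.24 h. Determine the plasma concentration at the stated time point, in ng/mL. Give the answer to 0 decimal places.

201 ng/mL

C₀ = Dose / Vd = 1310 / 407 = 3.219 mg/L
k = ln2 / t½ = 0.693147 / 9.81 = 0.07066 h⁻¹
t / t½ = 39.24 / 9.81 = 4 half-lives
C = C₀ × (1/2)^4 = 3.219 × 0.06250 = 0.2012 mg/L
Convert: 0.2012 mg/L × 1000 = 201.2 ng/mL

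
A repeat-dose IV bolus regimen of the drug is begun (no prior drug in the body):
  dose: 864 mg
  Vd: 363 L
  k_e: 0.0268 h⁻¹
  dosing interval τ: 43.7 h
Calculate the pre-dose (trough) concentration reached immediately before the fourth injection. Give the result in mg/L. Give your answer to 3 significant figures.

C₀ per dose = Dose / Vd = 864 / 363 = 2.380 mg/L
Fraction remaining after one interval: r = e^(−kτ) = e^(−0.02680 × 43.7) = 0.3100
Before dose 4, 3 doses have been given (aged 1τ, 2τ, 3τ).
C_trough = C₀ × (r + r² + … + r^3) = C₀ × r(1−r^3)/(1−r)
        = 2.380 × 0.3100 × (1 − 0.02979) / (1 − 0.3100) = 1.037 mg/L

1.04 mg/L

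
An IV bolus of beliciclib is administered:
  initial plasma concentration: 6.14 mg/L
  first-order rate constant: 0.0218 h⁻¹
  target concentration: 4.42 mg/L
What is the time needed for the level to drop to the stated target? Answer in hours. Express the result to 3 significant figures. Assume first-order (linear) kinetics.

t = ln(C₀ / C) / k = ln(6.140 / 4.42) / 0.02180
  = ln(1.389) / 0.02180 = 0.3286 / 0.02180 = 15.07 h

15.1 h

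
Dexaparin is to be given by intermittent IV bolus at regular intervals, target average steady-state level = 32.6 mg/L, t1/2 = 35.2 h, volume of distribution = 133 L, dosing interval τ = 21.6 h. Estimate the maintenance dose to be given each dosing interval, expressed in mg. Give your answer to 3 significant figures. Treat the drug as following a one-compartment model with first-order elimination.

k = ln2 / t½ = 0.693147 / 35.2 = 0.01969 h⁻¹
CL = k × Vd = 0.01969 × 133 = 2.619 L/h
At steady state, Dose/τ = Css × CL.
Dose = Css × CL × τ = 32.6 × 2.619 × 21.6 = 1844 mg

1840 mg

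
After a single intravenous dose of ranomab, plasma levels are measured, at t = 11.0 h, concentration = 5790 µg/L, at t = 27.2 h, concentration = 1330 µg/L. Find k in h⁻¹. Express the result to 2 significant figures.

k = ln(C₁/C₂) / (t₂ − t₁) = ln(5790/1330) / (27.2 − 11.0)
  = 1.471 / 16.20 = 0.09080 h⁻¹

0.091 h⁻¹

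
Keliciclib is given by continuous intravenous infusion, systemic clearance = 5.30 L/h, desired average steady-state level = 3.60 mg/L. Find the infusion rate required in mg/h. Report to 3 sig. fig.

At steady state, infusion rate R₀ = Css × CL = 3.60 × 5.300 = 19.08 mg/h

19.1 mg/h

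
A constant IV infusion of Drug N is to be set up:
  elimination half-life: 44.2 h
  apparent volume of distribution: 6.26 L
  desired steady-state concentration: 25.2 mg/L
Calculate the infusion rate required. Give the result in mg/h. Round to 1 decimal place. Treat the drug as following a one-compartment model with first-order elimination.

2.5 mg/h

k = ln2 / t½ = 0.693147 / 44.2 = 0.01568 h⁻¹
CL = k × Vd = 0.01568 × 6.26 = 0.09816 L/h
At steady state, infusion rate R₀ = Css × CL = 25.2 × 0.09816 = 2.474 mg/h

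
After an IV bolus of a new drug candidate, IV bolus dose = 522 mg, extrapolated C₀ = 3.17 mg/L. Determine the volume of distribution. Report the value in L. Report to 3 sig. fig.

Vd = Dose / C₀ = 522.0 / 3.17 = 164.7 L

165 L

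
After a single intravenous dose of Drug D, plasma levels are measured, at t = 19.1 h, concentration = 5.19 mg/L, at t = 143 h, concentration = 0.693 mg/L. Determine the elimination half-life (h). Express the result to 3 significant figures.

k = ln(C₁/C₂) / (t₂ − t₁) = ln(5.19/0.693) / (143 − 19.1)
  = 2.013 / 123.9 = 0.01625 h⁻¹
t½ = ln2 / k = 0.693147 / 0.01625 = 42.66 h

42.7 h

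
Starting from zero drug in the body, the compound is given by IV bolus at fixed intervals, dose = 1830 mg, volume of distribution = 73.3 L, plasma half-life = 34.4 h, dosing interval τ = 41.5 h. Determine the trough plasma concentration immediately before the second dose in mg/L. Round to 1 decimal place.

C₀ per dose = Dose / Vd = 1830 / 73.3 = 24.97 mg/L
k = ln2 / t½ = 0.693147 / 34.4 = 0.02015 h⁻¹
Fraction remaining after one interval: r = e^(−kτ) = e^(−0.02015 × 41.5) = 0.4333
Before dose 2, 1 dose has been given (aged 1τ).
C_trough = C₀ × r = 24.97 × 0.4333 = 10.82 mg/L

10.8 mg/L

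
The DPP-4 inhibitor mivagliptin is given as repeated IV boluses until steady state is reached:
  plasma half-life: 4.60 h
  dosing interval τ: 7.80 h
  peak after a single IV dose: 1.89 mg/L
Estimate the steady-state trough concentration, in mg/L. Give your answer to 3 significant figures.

0.844 mg/L

k = ln2 / t½ = 0.693147 / 4.60 = 0.1507 h⁻¹
e^(−kτ) = e^(−0.1507 × 7.80) = 0.3087
Accumulation ratio R = 1 / (1 − e^(−kτ)) = 1 / (1 − 0.3087) = 1.447
Steady-state trough = C₀ × R × e^(−kτ) = 1.89 × 1.447 × 0.3087 = 0.8442 mg/L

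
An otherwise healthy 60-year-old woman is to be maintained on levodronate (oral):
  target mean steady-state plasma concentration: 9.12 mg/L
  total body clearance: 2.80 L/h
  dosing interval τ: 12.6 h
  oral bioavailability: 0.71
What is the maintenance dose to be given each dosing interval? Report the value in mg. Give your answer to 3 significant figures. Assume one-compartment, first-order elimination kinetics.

At steady state, F × (Dose/τ) = Css × CL.
Dose = Css × CL × τ / F = 9.12 × 2.800 × 12.6 / 0.71 = 453.2 mg

453 mg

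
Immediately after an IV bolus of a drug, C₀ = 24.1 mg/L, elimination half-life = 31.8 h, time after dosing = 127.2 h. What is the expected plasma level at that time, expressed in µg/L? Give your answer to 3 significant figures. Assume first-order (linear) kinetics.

1510 µg/L

k = ln2 / t½ = 0.693147 / 31.8 = 0.02180 h⁻¹
t / t½ = 127.2 / 31.8 = 4 half-lives
C = C₀ × (1/2)^4 = 24.10 × 0.06250 = 1.506 mg/L
Convert: 1.506 mg/L × 1000 = 1506 µg/L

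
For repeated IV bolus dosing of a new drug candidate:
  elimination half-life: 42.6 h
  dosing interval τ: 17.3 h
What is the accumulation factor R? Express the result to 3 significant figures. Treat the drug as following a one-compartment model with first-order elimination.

k = ln2 / t½ = 0.693147 / 42.6 = 0.01627 h⁻¹
e^(−kτ) = e^(−0.01627 × 17.3) = 0.7547
Accumulation ratio R = 1 / (1 − e^(−kτ)) = 1 / (1 − 0.7547) = 4.077

4.08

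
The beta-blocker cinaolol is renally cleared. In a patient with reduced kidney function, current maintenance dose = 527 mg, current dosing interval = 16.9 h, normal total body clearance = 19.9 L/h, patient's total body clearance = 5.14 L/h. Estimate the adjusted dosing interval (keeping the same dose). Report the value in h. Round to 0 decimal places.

65 h

To keep the same average steady-state level, dosing rate must scale with clearance.
CL ratio = 5.14 / 19.9 = 0.2583
New interval (same dose) = 16.9 / 0.2583 = 65.43 h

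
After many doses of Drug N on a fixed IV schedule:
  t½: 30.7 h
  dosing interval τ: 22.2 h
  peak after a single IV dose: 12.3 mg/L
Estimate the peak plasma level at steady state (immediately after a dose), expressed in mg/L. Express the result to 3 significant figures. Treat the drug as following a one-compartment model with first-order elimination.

31.2 mg/L

k = ln2 / t½ = 0.693147 / 30.7 = 0.02258 h⁻¹
e^(−kτ) = e^(−0.02258 × 22.2) = 0.6058
Accumulation ratio R = 1 / (1 − e^(−kτ)) = 1 / (1 − 0.6058) = 2.537
Steady-state peak = C₀ × R = 12.3 × 2.537 = 31.21 mg/L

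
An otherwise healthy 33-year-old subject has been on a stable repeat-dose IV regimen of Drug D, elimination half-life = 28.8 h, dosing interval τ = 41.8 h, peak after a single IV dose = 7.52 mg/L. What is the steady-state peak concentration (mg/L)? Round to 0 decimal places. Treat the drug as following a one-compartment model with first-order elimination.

k = ln2 / t½ = 0.693147 / 28.8 = 0.02407 h⁻¹
e^(−kτ) = e^(−0.02407 × 41.8) = 0.3656
Accumulation ratio R = 1 / (1 − e^(−kτ)) = 1 / (1 − 0.3656) = 1.576
Steady-state peak = C₀ × R = 7.52 × 1.576 = 11.85 mg/L

12 mg/L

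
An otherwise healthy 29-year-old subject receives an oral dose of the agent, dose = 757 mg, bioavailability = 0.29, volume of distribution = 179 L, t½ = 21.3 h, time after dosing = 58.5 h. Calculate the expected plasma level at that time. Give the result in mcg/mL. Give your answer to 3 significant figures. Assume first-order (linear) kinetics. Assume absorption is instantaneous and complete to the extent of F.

0.183 mcg/mL

Amount reaching circulation = F × Dose = 0.29 × 757.0 = 219.5 mg
C₀ = F·Dose / Vd = 219.5 / 179 = 1.226 mg/L
k = ln2 / t½ = 0.693147 / 21.3 = 0.03254 h⁻¹
C = C₀ · e^(−k·t) = 1.226 × e^(−0.03254 × 58.5)
  = 1.226 × 0.1490 = 0.1827 mg/L
(0.1827 mg/L = 0.1827 mcg/mL)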